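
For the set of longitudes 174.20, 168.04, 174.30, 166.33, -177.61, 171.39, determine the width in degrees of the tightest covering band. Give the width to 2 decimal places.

16.06°

Sort the longitudes: -177.61°, +166.33°, +168.04°, +171.39°, +174.20°, +174.30°.
Eastward gaps between consecutive values (wrapping around): 343.94°, 1.71°, 3.35°, 2.81°, 0.10°, 8.09°.
Largest gap = 343.94° ⇒ minimal covering band is its complement: 360° − 343.94° = 16.06°.
Band runs from +166.33° eastward to -177.61°, crossing the antimeridian.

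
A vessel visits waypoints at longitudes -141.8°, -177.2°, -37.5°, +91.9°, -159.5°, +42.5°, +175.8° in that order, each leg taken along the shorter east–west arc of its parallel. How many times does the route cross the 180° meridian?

2

Leg 1: -141.8° → -177.2°, shortest Δλ = -35.4° (west) — does not cross 180°.
Leg 2: -177.2° → -37.5°, shortest Δλ = 139.7° (east) — does not cross 180°.
Leg 3: -37.5° → +91.9°, shortest Δλ = 129.4° (east) — does not cross 180°.
Leg 4: +91.9° → -159.5°, shortest Δλ = 108.6° (east) — crosses 180°.
Leg 5: -159.5° → +42.5°, shortest Δλ = -158.0° (west) — crosses 180°.
Leg 6: +42.5° → +175.8°, shortest Δλ = 133.3° (east) — does not cross 180°.
Total crossings: 2.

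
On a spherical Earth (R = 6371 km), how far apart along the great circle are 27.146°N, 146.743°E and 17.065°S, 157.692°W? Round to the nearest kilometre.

Δλ = -157.692 − 146.743 = -304.435°; wrapped into (−180°, 180°]: 55.565°.
Δφ = -17.065 − 27.146 = -44.211°.
a = sin²(Δφ/2) + cos φ₁ · cos φ₂ · sin²(Δλ/2) = 0.326432.
c = 2·atan2(√a, √(1−a)) = 1.21628 rad → d = 6371·c ≈ 7748.92 km.

7749 km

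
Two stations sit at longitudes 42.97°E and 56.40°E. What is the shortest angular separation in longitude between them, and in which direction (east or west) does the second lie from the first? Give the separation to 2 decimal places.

Raw difference: 56.40 − 42.97 = 13.43°.
Normalise into (−180°, 180°]: 13.43° stays 13.43°.
Positive ⇒ the second point lies to the east; separation 13.43°.

13.43° east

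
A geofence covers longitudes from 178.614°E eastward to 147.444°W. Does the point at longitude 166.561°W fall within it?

Yes

Band width going east from +178.614° to -147.444°: ((-147.444 − 178.614) mod 360) = 33.942°.
Offset of -166.561° east of the west edge: ((-166.561 − 178.614) mod 360) = 14.825°.
14.825° ≤ 33.942° ⇒ inside.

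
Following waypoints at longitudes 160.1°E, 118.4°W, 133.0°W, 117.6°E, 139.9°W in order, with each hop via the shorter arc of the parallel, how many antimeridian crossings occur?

3

Leg 1: +160.1° → -118.4°, shortest Δλ = 81.5° (east) — crosses 180°.
Leg 2: -118.4° → -133.0°, shortest Δλ = -14.6° (west) — does not cross 180°.
Leg 3: -133.0° → +117.6°, shortest Δλ = -109.4° (west) — crosses 180°.
Leg 4: +117.6° → -139.9°, shortest Δλ = 102.5° (east) — crosses 180°.
Total crossings: 3.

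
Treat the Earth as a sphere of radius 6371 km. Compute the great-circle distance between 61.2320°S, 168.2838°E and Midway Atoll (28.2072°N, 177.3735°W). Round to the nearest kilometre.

Δλ = -177.3735 − 168.2838 = -345.6573°; wrapped into (−180°, 180°]: 14.3427°.
Δφ = 28.2072 − -61.2320 = 89.4392°.
a = sin²(Δφ/2) + cos φ₁ · cos φ₂ · sin²(Δλ/2) = 0.501716.
c = 2·atan2(√a, √(1−a)) = 1.57423 rad → d = 6371·c ≈ 10029.40 km.

10029 km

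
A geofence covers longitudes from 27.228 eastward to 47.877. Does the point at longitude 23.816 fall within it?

Band width going east from +27.228° to +47.877°: ((47.877 − 27.228) mod 360) = 20.649°.
Offset of +23.816° east of the west edge: ((23.816 − 27.228) mod 360) = 356.588°.
356.588° > 20.649° ⇒ outside.

No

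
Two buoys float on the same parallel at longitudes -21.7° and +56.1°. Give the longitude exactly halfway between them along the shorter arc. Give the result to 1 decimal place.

+17.2°

Signed shortest Δλ from -21.7° to +56.1° is +77.8°.
Midpoint longitude = -21.7° + (+77.8°)/2 = -21.7° + 38.9° = +17.2°.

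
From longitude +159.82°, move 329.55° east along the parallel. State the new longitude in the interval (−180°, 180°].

Start at +159.82°; shift +329.55° → +489.37°.
+489.37° lies outside (−180°, 180°]; subtract 360° → +129.37°.

+129.37°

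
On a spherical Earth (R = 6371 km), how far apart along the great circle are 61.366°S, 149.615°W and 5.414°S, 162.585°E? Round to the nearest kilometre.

Δλ = 162.585 − -149.615 = 312.200°; wrapped into (−180°, 180°]: -47.800°.
Δφ = -5.414 − -61.366 = 55.952°.
a = sin²(Δφ/2) + cos φ₁ · cos φ₂ · sin²(Δλ/2) = 0.298363.
c = 2·atan2(√a, √(1−a)) = 1.15571 rad → d = 6371·c ≈ 7363.00 km.

7363 km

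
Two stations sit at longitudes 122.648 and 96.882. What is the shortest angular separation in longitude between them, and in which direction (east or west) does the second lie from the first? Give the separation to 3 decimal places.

25.766° west

Raw difference: 96.882 − 122.648 = -25.766°.
Normalise into (−180°, 180°]: -25.766° stays -25.766°.
Negative ⇒ the second point lies to the west; separation 25.766°.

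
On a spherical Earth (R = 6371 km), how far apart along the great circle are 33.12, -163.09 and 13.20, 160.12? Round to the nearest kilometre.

4330 km

Δλ = 160.12 − -163.09 = 323.21°; wrapped into (−180°, 180°]: -36.79°.
Δφ = 13.20 − 33.12 = -19.92°.
a = sin²(Δφ/2) + cos φ₁ · cos φ₂ · sin²(Δλ/2) = 0.111115.
c = 2·atan2(√a, √(1−a)) = 0.67968 rad → d = 6371·c ≈ 4330.27 km.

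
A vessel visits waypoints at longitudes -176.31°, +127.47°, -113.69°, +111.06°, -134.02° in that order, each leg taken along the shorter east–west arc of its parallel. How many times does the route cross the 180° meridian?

4

Leg 1: -176.31° → +127.47°, shortest Δλ = -56.22° (west) — crosses 180°.
Leg 2: +127.47° → -113.69°, shortest Δλ = 118.84° (east) — crosses 180°.
Leg 3: -113.69° → +111.06°, shortest Δλ = -135.25° (west) — crosses 180°.
Leg 4: +111.06° → -134.02°, shortest Δλ = 114.92° (east) — crosses 180°.
Total crossings: 4.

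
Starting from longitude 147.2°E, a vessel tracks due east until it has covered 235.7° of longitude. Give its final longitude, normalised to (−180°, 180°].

Start at +147.2°; shift +235.7° → +382.9°.
+382.9° lies outside (−180°, 180°]; subtract 360° → +22.9°.

22.9°E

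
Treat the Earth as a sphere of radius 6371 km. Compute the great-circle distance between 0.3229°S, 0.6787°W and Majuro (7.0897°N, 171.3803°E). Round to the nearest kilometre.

Δλ = 171.3803 − -0.6787 = 172.0590°.
Δφ = 7.0897 − -0.3229 = 7.4126°.
a = sin²(Δφ/2) + cos φ₁ · cos φ₂ · sin²(Δλ/2) = 0.991759.
c = 2·atan2(√a, √(1−a)) = 2.95978 rad → d = 6371·c ≈ 18856.78 km.

18857 km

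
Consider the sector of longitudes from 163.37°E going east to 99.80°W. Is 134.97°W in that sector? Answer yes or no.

Band width going east from +163.37° to -99.80°: ((-99.80 − 163.37) mod 360) = 96.83°.
Offset of -134.97° east of the west edge: ((-134.97 − 163.37) mod 360) = 61.66°.
61.66° ≤ 96.83° ⇒ inside.

Yes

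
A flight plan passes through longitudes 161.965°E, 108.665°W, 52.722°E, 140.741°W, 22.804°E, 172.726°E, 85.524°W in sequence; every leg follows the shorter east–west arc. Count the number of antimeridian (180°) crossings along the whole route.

Leg 1: +161.965° → -108.665°, shortest Δλ = 89.37° (east) — crosses 180°.
Leg 2: -108.665° → +52.722°, shortest Δλ = 161.387° (east) — does not cross 180°.
Leg 3: +52.722° → -140.741°, shortest Δλ = 166.537° (east) — crosses 180°.
Leg 4: -140.741° → +22.804°, shortest Δλ = 163.545° (east) — does not cross 180°.
Leg 5: +22.804° → +172.726°, shortest Δλ = 149.922° (east) — does not cross 180°.
Leg 6: +172.726° → -85.524°, shortest Δλ = 101.75° (east) — crosses 180°.
Total crossings: 3.

3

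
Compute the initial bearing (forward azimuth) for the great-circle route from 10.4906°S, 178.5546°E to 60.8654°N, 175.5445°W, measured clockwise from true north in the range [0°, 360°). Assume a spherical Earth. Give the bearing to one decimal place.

Δλ = -175.5445 − 178.5546 = -354.0991°; wrapped into (−180°, 180°]: 5.9009°.
θ = atan2( sin Δλ · cos φ₂ , cos φ₁ · sin φ₂ − sin φ₁ · cos φ₂ · cos Δλ )
  = atan2(0.05005, 0.94705) = 3.025° → normalised to [0°, 360°): 3.025°.

3.0°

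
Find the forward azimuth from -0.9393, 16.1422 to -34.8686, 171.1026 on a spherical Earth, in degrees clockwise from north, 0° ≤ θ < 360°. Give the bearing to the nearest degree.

Δλ = 171.1026 − 16.1422 = 154.9604°.
θ = atan2( sin Δλ · cos φ₂ , cos φ₁ · sin φ₂ − sin φ₁ · cos φ₂ · cos Δλ )
  = atan2(0.34726, -0.58381) = 149.255° → normalised to [0°, 360°): 149.255°.

149°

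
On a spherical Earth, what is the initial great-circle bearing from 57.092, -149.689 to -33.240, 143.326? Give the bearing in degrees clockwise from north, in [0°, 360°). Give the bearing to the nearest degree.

233°

Δλ = 143.326 − -149.689 = 293.015°; wrapped into (−180°, 180°]: -66.985°.
θ = atan2( sin Δλ · cos φ₂ , cos φ₁ · sin φ₂ − sin φ₁ · cos φ₂ · cos Δλ )
  = atan2(-0.76981, -0.57234) = -126.630° → normalised to [0°, 360°): 233.370°.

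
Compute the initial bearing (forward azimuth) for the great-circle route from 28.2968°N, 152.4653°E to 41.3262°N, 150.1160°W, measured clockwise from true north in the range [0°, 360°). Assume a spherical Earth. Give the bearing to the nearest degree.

Δλ = -150.1160 − 152.4653 = -302.5813°; wrapped into (−180°, 180°]: 57.4187°.
θ = atan2( sin Δλ · cos φ₂ , cos φ₁ · sin φ₂ − sin φ₁ · cos φ₂ · cos Δλ )
  = atan2(0.63278, 0.38974) = 58.370° → normalised to [0°, 360°): 58.370°.

58°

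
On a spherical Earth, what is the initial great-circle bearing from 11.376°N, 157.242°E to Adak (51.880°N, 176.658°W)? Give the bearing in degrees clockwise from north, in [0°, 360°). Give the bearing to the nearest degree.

22°

Δλ = -176.658 − 157.242 = -333.900°; wrapped into (−180°, 180°]: 26.100°.
θ = atan2( sin Δλ · cos φ₂ , cos φ₁ · sin φ₂ − sin φ₁ · cos φ₂ · cos Δλ )
  = atan2(0.27158, 0.66192) = 22.308° → normalised to [0°, 360°): 22.308°.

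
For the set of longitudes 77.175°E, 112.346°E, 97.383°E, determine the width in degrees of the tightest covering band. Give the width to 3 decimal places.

Sort the longitudes: +77.175°, +97.383°, +112.346°.
Eastward gaps between consecutive values (wrapping around): 20.208°, 14.963°, 324.829°.
Largest gap = 324.829° ⇒ minimal covering band is its complement: 360° − 324.829° = 35.171°.
Band runs from +77.175° eastward to +112.346°.

35.171°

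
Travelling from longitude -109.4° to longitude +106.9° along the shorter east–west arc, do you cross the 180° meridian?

Naïve |106.9 − -109.4| = 216.3° > 180°, so the shorter arc goes the other way round — across 180°.
Signed shortest Δλ = ((106.9 − -109.4 + 180) mod 360) − 180 = -143.7°.
Going west by 143.7° from -109.4° passes through 180° before reaching +106.9°.

Yes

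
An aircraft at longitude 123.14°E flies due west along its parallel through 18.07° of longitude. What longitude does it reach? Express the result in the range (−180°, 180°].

105.07°E

Start at +123.14°; shift −18.07° → +105.07°.
+105.07° already lies in (−180°, 180°].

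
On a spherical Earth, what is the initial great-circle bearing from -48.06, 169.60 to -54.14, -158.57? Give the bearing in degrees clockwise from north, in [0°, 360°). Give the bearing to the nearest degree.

Δλ = -158.57 − 169.60 = -328.17°; wrapped into (−180°, 180°]: 31.83°.
θ = atan2( sin Δλ · cos φ₂ , cos φ₁ · sin φ₂ − sin φ₁ · cos φ₂ · cos Δλ )
  = atan2(0.30895, -0.17145) = 119.027° → normalised to [0°, 360°): 119.027°.

119°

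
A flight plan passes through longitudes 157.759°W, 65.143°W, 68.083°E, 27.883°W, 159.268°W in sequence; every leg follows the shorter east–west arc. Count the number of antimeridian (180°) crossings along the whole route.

0

Leg 1: -157.759° → -65.143°, shortest Δλ = 92.616° (east) — does not cross 180°.
Leg 2: -65.143° → +68.083°, shortest Δλ = 133.226° (east) — does not cross 180°.
Leg 3: +68.083° → -27.883°, shortest Δλ = -95.966° (west) — does not cross 180°.
Leg 4: -27.883° → -159.268°, shortest Δλ = -131.385° (west) — does not cross 180°.
Total crossings: 0.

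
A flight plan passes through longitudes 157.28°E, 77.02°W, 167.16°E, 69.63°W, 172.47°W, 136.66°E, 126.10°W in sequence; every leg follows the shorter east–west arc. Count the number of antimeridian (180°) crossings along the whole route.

Leg 1: +157.28° → -77.02°, shortest Δλ = 125.7° (east) — crosses 180°.
Leg 2: -77.02° → +167.16°, shortest Δλ = -115.82° (west) — crosses 180°.
Leg 3: +167.16° → -69.63°, shortest Δλ = 123.21° (east) — crosses 180°.
Leg 4: -69.63° → -172.47°, shortest Δλ = -102.84° (west) — does not cross 180°.
Leg 5: -172.47° → +136.66°, shortest Δλ = -50.87° (west) — crosses 180°.
Leg 6: +136.66° → -126.10°, shortest Δλ = 97.24° (east) — crosses 180°.
Total crossings: 5.

5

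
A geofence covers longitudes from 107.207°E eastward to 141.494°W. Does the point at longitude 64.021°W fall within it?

Band width going east from +107.207° to -141.494°: ((-141.494 − 107.207) mod 360) = 111.299°.
Offset of -64.021° east of the west edge: ((-64.021 − 107.207) mod 360) = 188.772°.
188.772° > 111.299° ⇒ outside.

No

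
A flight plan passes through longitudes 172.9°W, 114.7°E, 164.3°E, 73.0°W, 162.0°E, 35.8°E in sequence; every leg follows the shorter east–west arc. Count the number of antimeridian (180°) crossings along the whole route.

Leg 1: -172.9° → +114.7°, shortest Δλ = -72.4° (west) — crosses 180°.
Leg 2: +114.7° → +164.3°, shortest Δλ = 49.6° (east) — does not cross 180°.
Leg 3: +164.3° → -73.0°, shortest Δλ = 122.7° (east) — crosses 180°.
Leg 4: -73.0° → +162.0°, shortest Δλ = -125.0° (west) — crosses 180°.
Leg 5: +162.0° → +35.8°, shortest Δλ = -126.2° (west) — does not cross 180°.
Total crossings: 3.

3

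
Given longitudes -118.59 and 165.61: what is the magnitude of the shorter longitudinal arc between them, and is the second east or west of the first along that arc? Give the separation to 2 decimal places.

Raw difference: 165.61 − -118.59 = 284.2°.
Normalise into (−180°, 180°]: 284.2° − 360° = -75.8°.
Negative ⇒ the second point lies to the west; separation 75.80°.

75.80° west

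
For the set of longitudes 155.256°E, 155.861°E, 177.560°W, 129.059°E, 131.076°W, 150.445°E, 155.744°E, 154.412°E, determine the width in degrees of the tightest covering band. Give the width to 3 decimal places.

99.865°

Sort the longitudes: -177.560°, -131.076°, +129.059°, +150.445°, +154.412°, +155.256°, +155.744°, +155.861°.
Eastward gaps between consecutive values (wrapping around): 46.484°, 260.135°, 21.386°, 3.967°, 0.844°, 0.488°, 0.117°, 26.579°.
Largest gap = 260.135° ⇒ minimal covering band is its complement: 360° − 260.135° = 99.865°.
Band runs from +129.059° eastward to -131.076°, crossing the antimeridian.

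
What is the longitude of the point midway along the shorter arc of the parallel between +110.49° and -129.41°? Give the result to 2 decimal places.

+170.54°

Signed shortest Δλ from +110.49° to -129.41° is +120.10°.
Midpoint longitude = +110.49° + (+120.10°)/2 = +110.49° + 60.05° = +170.54°.
(The naïve average (+110.49 + -129.41)/2 = -9.46° is on the wrong side of the globe.)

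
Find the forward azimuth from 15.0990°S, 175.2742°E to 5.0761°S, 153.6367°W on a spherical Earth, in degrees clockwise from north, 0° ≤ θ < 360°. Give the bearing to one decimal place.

Δλ = -153.6367 − 175.2742 = -328.9109°; wrapped into (−180°, 180°]: 31.0891°.
θ = atan2( sin Δλ · cos φ₂ , cos φ₁ · sin φ₂ − sin φ₁ · cos φ₂ · cos Δλ )
  = atan2(0.51435, 0.13677) = 75.109° → normalised to [0°, 360°): 75.109°.

75.1°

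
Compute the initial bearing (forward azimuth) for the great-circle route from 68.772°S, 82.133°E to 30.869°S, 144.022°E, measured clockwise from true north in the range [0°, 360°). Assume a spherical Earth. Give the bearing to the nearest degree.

76°

Δλ = 144.022 − 82.133 = 61.889°.
θ = atan2( sin Δλ · cos φ₂ , cos φ₁ · sin φ₂ − sin φ₁ · cos φ₂ · cos Δλ )
  = atan2(0.75709, 0.19122) = 75.825° → normalised to [0°, 360°): 75.825°.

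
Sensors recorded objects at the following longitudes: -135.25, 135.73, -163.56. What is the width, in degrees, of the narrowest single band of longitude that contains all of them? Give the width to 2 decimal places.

Sort the longitudes: -163.56°, -135.25°, +135.73°.
Eastward gaps between consecutive values (wrapping around): 28.31°, 270.98°, 60.71°.
Largest gap = 270.98° ⇒ minimal covering band is its complement: 360° − 270.98° = 89.02°.
Band runs from +135.73° eastward to -135.25°, crossing the antimeridian.

89.02°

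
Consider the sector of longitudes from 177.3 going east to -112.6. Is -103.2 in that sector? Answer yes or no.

No

Band width going east from +177.3° to -112.6°: ((-112.6 − 177.3) mod 360) = 70.1°.
Offset of -103.2° east of the west edge: ((-103.2 − 177.3) mod 360) = 79.5°.
79.5° > 70.1° ⇒ outside.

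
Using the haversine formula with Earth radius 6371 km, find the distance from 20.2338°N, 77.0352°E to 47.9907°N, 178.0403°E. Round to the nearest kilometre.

9131 km

Δλ = 178.0403 − 77.0352 = 101.0051°.
Δφ = 47.9907 − 20.2338 = 27.7569°.
a = sin²(Δφ/2) + cos φ₁ · cos φ₂ · sin²(Δλ/2) = 0.431447.
c = 2·atan2(√a, √(1−a)) = 1.43326 rad → d = 6371·c ≈ 9131.28 km.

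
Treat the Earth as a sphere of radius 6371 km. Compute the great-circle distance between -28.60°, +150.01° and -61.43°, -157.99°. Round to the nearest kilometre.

Δλ = -157.99 − 150.01 = -308.00°; wrapped into (−180°, 180°]: 52.00°.
Δφ = -61.43 − -28.60 = -32.83°.
a = sin²(Δφ/2) + cos φ₁ · cos φ₂ · sin²(Δλ/2) = 0.160547.
c = 2·atan2(√a, √(1−a)) = 0.82452 rad → d = 6371·c ≈ 5253.04 km.

5253 km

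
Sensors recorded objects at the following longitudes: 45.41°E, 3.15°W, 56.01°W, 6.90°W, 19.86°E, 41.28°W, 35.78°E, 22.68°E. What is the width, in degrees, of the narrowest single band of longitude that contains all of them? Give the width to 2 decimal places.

Sort the longitudes: -56.01°, -41.28°, -6.90°, -3.15°, +19.86°, +22.68°, +35.78°, +45.41°.
Eastward gaps between consecutive values (wrapping around): 14.73°, 34.38°, 3.75°, 23.01°, 2.82°, 13.10°, 9.63°, 258.58°.
Largest gap = 258.58° ⇒ minimal covering band is its complement: 360° − 258.58° = 101.42°.
Band runs from -56.01° eastward to +45.41°.

101.42°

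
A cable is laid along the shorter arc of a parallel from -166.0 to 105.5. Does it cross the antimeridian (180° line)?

Naïve |105.5 − -166.0| = 271.5° > 180°, so the shorter arc goes the other way round — across 180°.
Signed shortest Δλ = ((105.5 − -166.0 + 180) mod 360) − 180 = -88.5°.
Going west by 88.5° from -166.0° passes through 180° before reaching +105.5°.

Yes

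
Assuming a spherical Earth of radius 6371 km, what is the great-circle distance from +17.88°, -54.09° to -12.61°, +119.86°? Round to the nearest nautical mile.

10335 nmi

Δλ = 119.86 − -54.09 = 173.95°.
Δφ = -12.61 − 17.88 = -30.49°.
a = sin²(Δφ/2) + cos φ₁ · cos φ₂ · sin²(Δλ/2) = 0.995300.
c = 2·atan2(√a, √(1−a)) = 3.00437 rad → d = 6371·c ≈ 19140.86 km ≈ 10335.24 nmi.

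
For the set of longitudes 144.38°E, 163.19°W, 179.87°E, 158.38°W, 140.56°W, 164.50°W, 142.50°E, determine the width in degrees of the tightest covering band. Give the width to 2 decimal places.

76.94°

Sort the longitudes: -164.50°, -163.19°, -158.38°, -140.56°, +142.50°, +144.38°, +179.87°.
Eastward gaps between consecutive values (wrapping around): 1.31°, 4.81°, 17.82°, 283.06°, 1.88°, 35.49°, 15.63°.
Largest gap = 283.06° ⇒ minimal covering band is its complement: 360° − 283.06° = 76.94°.
Band runs from +142.50° eastward to -140.56°, crossing the antimeridian.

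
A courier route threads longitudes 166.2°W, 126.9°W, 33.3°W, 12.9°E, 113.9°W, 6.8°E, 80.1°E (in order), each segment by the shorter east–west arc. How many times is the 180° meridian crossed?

0

Leg 1: -166.2° → -126.9°, shortest Δλ = 39.3° (east) — does not cross 180°.
Leg 2: -126.9° → -33.3°, shortest Δλ = 93.6° (east) — does not cross 180°.
Leg 3: -33.3° → +12.9°, shortest Δλ = 46.2° (east) — does not cross 180°.
Leg 4: +12.9° → -113.9°, shortest Δλ = -126.8° (west) — does not cross 180°.
Leg 5: -113.9° → +6.8°, shortest Δλ = 120.7° (east) — does not cross 180°.
Leg 6: +6.8° → +80.1°, shortest Δλ = 73.3° (east) — does not cross 180°.
Total crossings: 0.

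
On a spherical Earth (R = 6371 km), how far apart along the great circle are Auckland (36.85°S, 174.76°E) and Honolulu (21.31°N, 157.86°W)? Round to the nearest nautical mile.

3821 nmi

Δλ = -157.86 − 174.76 = -332.62°; wrapped into (−180°, 180°]: 27.38°.
Δφ = 21.31 − -36.85 = 58.16°.
a = sin²(Δφ/2) + cos φ₁ · cos φ₂ · sin²(Δλ/2) = 0.277982.
c = 2·atan2(√a, √(1−a)) = 1.11070 rad → d = 6371·c ≈ 7076.26 km ≈ 3820.88 nmi.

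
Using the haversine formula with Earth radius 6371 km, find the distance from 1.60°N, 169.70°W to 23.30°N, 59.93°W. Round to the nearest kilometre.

11945 km

Δλ = -59.93 − -169.70 = 109.77°.
Δφ = 23.30 − 1.60 = 21.70°.
a = sin²(Δφ/2) + cos φ₁ · cos φ₂ · sin²(Δλ/2) = 0.649747.
c = 2·atan2(√a, √(1−a)) = 1.87496 rad → d = 6371·c ≈ 11945.37 km.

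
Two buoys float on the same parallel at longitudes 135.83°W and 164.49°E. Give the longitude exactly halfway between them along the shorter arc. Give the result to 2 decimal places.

165.67°W

Signed shortest Δλ from -135.83° to +164.49° is -59.68°.
Midpoint longitude = -135.83° + (-59.68°)/2 = -135.83° − 29.84° = -165.67°.
(The naïve average (-135.83 + +164.49)/2 = 14.33° is on the wrong side of the globe.)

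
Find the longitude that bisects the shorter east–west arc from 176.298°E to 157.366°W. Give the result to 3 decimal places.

170.534°W

Signed shortest Δλ from +176.298° to -157.366° is +26.336°.
Midpoint longitude = +176.298° + (+26.336°)/2 = +176.298° + 13.168° = +189.466°.
Normalise into (−180°, 180°]: -170.534°.
(The naïve average (+176.298 + -157.366)/2 = 9.466° is on the wrong side of the globe.)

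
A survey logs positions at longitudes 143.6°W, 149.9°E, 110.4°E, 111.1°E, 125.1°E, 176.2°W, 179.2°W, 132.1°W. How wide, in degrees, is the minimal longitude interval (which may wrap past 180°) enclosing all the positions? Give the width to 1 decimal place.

117.5°

Sort the longitudes: -179.2°, -176.2°, -143.6°, -132.1°, +110.4°, +111.1°, +125.1°, +149.9°.
Eastward gaps between consecutive values (wrapping around): 3.0°, 32.6°, 11.5°, 242.5°, 0.7°, 14.0°, 24.8°, 30.9°.
Largest gap = 242.5° ⇒ minimal covering band is its complement: 360° − 242.5° = 117.5°.
Band runs from +110.4° eastward to -132.1°, crossing the antimeridian.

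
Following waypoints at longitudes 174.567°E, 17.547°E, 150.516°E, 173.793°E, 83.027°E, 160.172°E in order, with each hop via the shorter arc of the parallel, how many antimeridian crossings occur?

Leg 1: +174.567° → +17.547°, shortest Δλ = -157.02° (west) — does not cross 180°.
Leg 2: +17.547° → +150.516°, shortest Δλ = 132.969° (east) — does not cross 180°.
Leg 3: +150.516° → +173.793°, shortest Δλ = 23.277° (east) — does not cross 180°.
Leg 4: +173.793° → +83.027°, shortest Δλ = -90.766° (west) — does not cross 180°.
Leg 5: +83.027° → +160.172°, shortest Δλ = 77.145° (east) — does not cross 180°.
Total crossings: 0.

0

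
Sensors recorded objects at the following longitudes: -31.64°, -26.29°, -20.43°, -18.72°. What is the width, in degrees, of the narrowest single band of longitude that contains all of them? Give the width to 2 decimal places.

Sort the longitudes: -31.64°, -26.29°, -20.43°, -18.72°.
Eastward gaps between consecutive values (wrapping around): 5.35°, 5.86°, 1.71°, 347.08°.
Largest gap = 347.08° ⇒ minimal covering band is its complement: 360° − 347.08° = 12.92°.
Band runs from -31.64° eastward to -18.72°.

12.92°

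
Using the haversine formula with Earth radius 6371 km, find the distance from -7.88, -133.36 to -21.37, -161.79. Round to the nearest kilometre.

3397 km

Δλ = -161.79 − -133.36 = -28.43°.
Δφ = -21.37 − -7.88 = -13.49°.
a = sin²(Δφ/2) + cos φ₁ · cos φ₂ · sin²(Δλ/2) = 0.069419.
c = 2·atan2(√a, √(1−a)) = 0.53324 rad → d = 6371·c ≈ 3397.30 km.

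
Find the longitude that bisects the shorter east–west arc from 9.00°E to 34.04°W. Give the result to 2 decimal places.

12.52°W

Signed shortest Δλ from +9.00° to -34.04° is -43.04°.
Midpoint longitude = +9.00° + (-43.04°)/2 = +9.00° − 21.52° = -12.52°.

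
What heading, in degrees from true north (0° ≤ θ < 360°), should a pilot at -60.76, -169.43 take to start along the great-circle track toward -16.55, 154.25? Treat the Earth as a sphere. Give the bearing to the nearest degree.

Δλ = 154.25 − -169.43 = 323.68°; wrapped into (−180°, 180°]: -36.32°.
θ = atan2( sin Δλ · cos φ₂ , cos φ₁ · sin φ₂ − sin φ₁ · cos φ₂ · cos Δλ )
  = atan2(-0.56776, 0.53479) = -46.713° → normalised to [0°, 360°): 313.287°.

313°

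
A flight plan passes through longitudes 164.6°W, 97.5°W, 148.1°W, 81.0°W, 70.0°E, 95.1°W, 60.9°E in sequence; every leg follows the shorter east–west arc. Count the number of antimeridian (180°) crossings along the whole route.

0

Leg 1: -164.6° → -97.5°, shortest Δλ = 67.1° (east) — does not cross 180°.
Leg 2: -97.5° → -148.1°, shortest Δλ = -50.6° (west) — does not cross 180°.
Leg 3: -148.1° → -81.0°, shortest Δλ = 67.1° (east) — does not cross 180°.
Leg 4: -81.0° → +70.0°, shortest Δλ = 151.0° (east) — does not cross 180°.
Leg 5: +70.0° → -95.1°, shortest Δλ = -165.1° (west) — does not cross 180°.
Leg 6: -95.1° → +60.9°, shortest Δλ = 156.0° (east) — does not cross 180°.
Total crossings: 0.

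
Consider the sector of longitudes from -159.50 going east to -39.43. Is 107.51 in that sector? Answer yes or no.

Band width going east from -159.50° to -39.43°: ((-39.43 − -159.50) mod 360) = 120.07°.
Offset of +107.51° east of the west edge: ((107.51 − -159.50) mod 360) = 267.01°.
267.01° > 120.07° ⇒ outside.

No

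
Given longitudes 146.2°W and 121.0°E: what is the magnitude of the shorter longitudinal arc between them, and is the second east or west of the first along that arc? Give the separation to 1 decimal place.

92.8° west

Raw difference: 121.0 − -146.2 = 267.2°.
Normalise into (−180°, 180°]: 267.2° − 360° = -92.8°.
Negative ⇒ the second point lies to the west; separation 92.8°.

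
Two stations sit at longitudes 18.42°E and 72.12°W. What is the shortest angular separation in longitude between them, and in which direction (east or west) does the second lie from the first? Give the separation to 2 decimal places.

Raw difference: -72.12 − 18.42 = -90.54°.
Normalise into (−180°, 180°]: -90.54° stays -90.54°.
Negative ⇒ the second point lies to the west; separation 90.54°.

90.54° west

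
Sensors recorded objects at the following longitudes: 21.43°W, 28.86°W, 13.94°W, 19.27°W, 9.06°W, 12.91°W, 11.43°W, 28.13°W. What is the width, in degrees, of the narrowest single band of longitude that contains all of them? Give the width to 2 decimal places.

Sort the longitudes: -28.86°, -28.13°, -21.43°, -19.27°, -13.94°, -12.91°, -11.43°, -9.06°.
Eastward gaps between consecutive values (wrapping around): 0.73°, 6.70°, 2.16°, 5.33°, 1.03°, 1.48°, 2.37°, 340.20°.
Largest gap = 340.20° ⇒ minimal covering band is its complement: 360° − 340.20° = 19.80°.
Band runs from -28.86° eastward to -9.06°.

19.80°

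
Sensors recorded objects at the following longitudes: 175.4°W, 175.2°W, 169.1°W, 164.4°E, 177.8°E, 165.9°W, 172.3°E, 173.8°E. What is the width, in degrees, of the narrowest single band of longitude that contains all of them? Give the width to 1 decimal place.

Sort the longitudes: -175.4°, -175.2°, -169.1°, -165.9°, +164.4°, +172.3°, +173.8°, +177.8°.
Eastward gaps between consecutive values (wrapping around): 0.2°, 6.1°, 3.2°, 330.3°, 7.9°, 1.5°, 4.0°, 6.8°.
Largest gap = 330.3° ⇒ minimal covering band is its complement: 360° − 330.3° = 29.7°.
Band runs from +164.4° eastward to -165.9°, crossing the antimeridian.

29.7°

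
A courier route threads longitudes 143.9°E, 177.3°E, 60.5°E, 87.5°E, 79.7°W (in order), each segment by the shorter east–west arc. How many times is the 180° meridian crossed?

Leg 1: +143.9° → +177.3°, shortest Δλ = 33.4° (east) — does not cross 180°.
Leg 2: +177.3° → +60.5°, shortest Δλ = -116.8° (west) — does not cross 180°.
Leg 3: +60.5° → +87.5°, shortest Δλ = 27.0° (east) — does not cross 180°.
Leg 4: +87.5° → -79.7°, shortest Δλ = -167.2° (west) — does not cross 180°.
Total crossings: 0.

0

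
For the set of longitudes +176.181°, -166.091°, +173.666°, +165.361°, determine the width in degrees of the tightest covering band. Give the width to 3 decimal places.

28.548°

Sort the longitudes: -166.091°, +165.361°, +173.666°, +176.181°.
Eastward gaps between consecutive values (wrapping around): 331.452°, 8.305°, 2.515°, 17.728°.
Largest gap = 331.452° ⇒ minimal covering band is its complement: 360° − 331.452° = 28.548°.
Band runs from +165.361° eastward to -166.091°, crossing the antimeridian.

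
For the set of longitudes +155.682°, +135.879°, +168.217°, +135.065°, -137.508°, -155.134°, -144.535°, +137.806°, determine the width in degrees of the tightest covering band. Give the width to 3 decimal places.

87.427°

Sort the longitudes: -155.134°, -144.535°, -137.508°, +135.065°, +135.879°, +137.806°, +155.682°, +168.217°.
Eastward gaps between consecutive values (wrapping around): 10.599°, 7.027°, 272.573°, 0.814°, 1.927°, 17.876°, 12.535°, 36.649°.
Largest gap = 272.573° ⇒ minimal covering band is its complement: 360° − 272.573° = 87.427°.
Band runs from +135.065° eastward to -137.508°, crossing the antimeridian.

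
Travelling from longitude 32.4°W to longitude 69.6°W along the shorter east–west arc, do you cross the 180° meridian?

No

Signed shortest Δλ = ((-69.6 − -32.4 + 180) mod 360) − 180 = -37.2°.
Going west by 37.2° from -32.4° reaches -69.6° without touching 180°.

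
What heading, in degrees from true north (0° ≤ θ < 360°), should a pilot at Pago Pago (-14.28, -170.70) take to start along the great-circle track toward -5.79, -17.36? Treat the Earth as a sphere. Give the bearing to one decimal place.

Δλ = -17.36 − -170.70 = 153.34°.
θ = atan2( sin Δλ · cos φ₂ , cos φ₁ · sin φ₂ − sin φ₁ · cos φ₂ · cos Δλ )
  = atan2(0.44641, -0.31708) = 125.386° → normalised to [0°, 360°): 125.386°.

125.4°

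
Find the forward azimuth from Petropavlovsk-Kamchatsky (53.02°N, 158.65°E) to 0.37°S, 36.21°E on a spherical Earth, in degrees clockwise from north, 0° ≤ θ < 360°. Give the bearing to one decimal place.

296.7°

Δλ = 36.21 − 158.65 = -122.44°.
θ = atan2( sin Δλ · cos φ₂ , cos φ₁ · sin φ₂ − sin φ₁ · cos φ₂ · cos Δλ )
  = atan2(-0.84394, 0.42462) = -63.291° → normalised to [0°, 360°): 296.709°.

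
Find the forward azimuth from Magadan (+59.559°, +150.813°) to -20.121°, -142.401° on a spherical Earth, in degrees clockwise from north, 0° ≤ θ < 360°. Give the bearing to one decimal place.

119.8°

Δλ = -142.401 − 150.813 = -293.214°; wrapped into (−180°, 180°]: 66.786°.
θ = atan2( sin Δλ · cos φ₂ , cos φ₁ · sin φ₂ − sin φ₁ · cos φ₂ · cos Δλ )
  = atan2(0.86295, -0.49338) = 119.758° → normalised to [0°, 360°): 119.758°.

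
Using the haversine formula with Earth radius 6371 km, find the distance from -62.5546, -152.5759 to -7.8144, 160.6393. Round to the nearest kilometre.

Δλ = 160.6393 − -152.5759 = 313.2152°; wrapped into (−180°, 180°]: -46.7848°.
Δφ = -7.8144 − -62.5546 = 54.7402°.
a = sin²(Δφ/2) + cos φ₁ · cos φ₂ · sin²(Δλ/2) = 0.283335.
c = 2·atan2(√a, √(1−a)) = 1.12261 rad → d = 6371·c ≈ 7152.16 km.

7152 km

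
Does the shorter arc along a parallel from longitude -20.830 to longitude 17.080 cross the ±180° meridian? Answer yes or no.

Signed shortest Δλ = ((17.080 − -20.830 + 180) mod 360) − 180 = 37.91°.
Going east by 37.91° from -20.830° reaches +17.080° without touching 180°.

No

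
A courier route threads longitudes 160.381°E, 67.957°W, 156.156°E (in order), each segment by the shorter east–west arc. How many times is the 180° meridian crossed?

Leg 1: +160.381° → -67.957°, shortest Δλ = 131.662° (east) — crosses 180°.
Leg 2: -67.957° → +156.156°, shortest Δλ = -135.887° (west) — crosses 180°.
Total crossings: 2.

2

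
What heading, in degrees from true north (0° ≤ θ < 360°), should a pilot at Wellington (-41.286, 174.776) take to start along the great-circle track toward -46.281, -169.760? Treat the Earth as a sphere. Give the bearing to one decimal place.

119.3°

Δλ = -169.760 − 174.776 = -344.536°; wrapped into (−180°, 180°]: 15.464°.
θ = atan2( sin Δλ · cos φ₂ , cos φ₁ · sin φ₂ − sin φ₁ · cos φ₂ · cos Δλ )
  = atan2(0.18428, -0.10358) = 119.339° → normalised to [0°, 360°): 119.339°.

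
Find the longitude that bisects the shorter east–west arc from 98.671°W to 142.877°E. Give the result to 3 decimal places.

Signed shortest Δλ from -98.671° to +142.877° is -118.452°.
Midpoint longitude = -98.671° + (-118.452°)/2 = -98.671° − 59.226° = -157.897°.
(The naïve average (-98.671 + +142.877)/2 = 22.103° is on the wrong side of the globe.)

157.897°W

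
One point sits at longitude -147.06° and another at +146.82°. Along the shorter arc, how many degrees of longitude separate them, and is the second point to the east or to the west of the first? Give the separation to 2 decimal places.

Raw difference: 146.82 − -147.06 = 293.88°.
Normalise into (−180°, 180°]: 293.88° − 360° = -66.12°.
Negative ⇒ the second point lies to the west; separation 66.12°.

66.12° west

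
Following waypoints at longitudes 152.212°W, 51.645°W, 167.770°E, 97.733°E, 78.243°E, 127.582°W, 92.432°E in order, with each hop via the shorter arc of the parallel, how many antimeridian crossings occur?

Leg 1: -152.212° → -51.645°, shortest Δλ = 100.567° (east) — does not cross 180°.
Leg 2: -51.645° → +167.770°, shortest Δλ = -140.585° (west) — crosses 180°.
Leg 3: +167.770° → +97.733°, shortest Δλ = -70.037° (west) — does not cross 180°.
Leg 4: +97.733° → +78.243°, shortest Δλ = -19.49° (west) — does not cross 180°.
Leg 5: +78.243° → -127.582°, shortest Δλ = 154.175° (east) — crosses 180°.
Leg 6: -127.582° → +92.432°, shortest Δλ = -139.986° (west) — crosses 180°.
Total crossings: 3.

3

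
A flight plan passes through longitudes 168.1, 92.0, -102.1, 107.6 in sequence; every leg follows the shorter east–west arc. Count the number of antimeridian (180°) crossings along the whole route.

2

Leg 1: +168.1° → +92.0°, shortest Δλ = -76.1° (west) — does not cross 180°.
Leg 2: +92.0° → -102.1°, shortest Δλ = 165.9° (east) — crosses 180°.
Leg 3: -102.1° → +107.6°, shortest Δλ = -150.3° (west) — crosses 180°.
Total crossings: 2.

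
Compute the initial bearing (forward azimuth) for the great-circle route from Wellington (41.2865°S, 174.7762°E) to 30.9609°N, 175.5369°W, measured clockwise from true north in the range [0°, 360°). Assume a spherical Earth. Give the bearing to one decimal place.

8.7°

Δλ = -175.5369 − 174.7762 = -350.3131°; wrapped into (−180°, 180°]: 9.6869°.
θ = atan2( sin Δλ · cos φ₂ , cos φ₁ · sin φ₂ − sin φ₁ · cos φ₂ · cos Δλ )
  = atan2(0.14429, 0.94431) = 8.687° → normalised to [0°, 360°): 8.687°.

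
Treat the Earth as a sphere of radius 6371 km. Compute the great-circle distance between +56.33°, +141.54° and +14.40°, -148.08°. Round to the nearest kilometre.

Δλ = -148.08 − 141.54 = -289.62°; wrapped into (−180°, 180°]: 70.38°.
Δφ = 14.40 − 56.33 = -41.93°.
a = sin²(Δφ/2) + cos φ₁ · cos φ₂ · sin²(Δλ/2) = 0.306359.
c = 2·atan2(√a, √(1−a)) = 1.17311 rad → d = 6371·c ≈ 7473.91 km.

7474 km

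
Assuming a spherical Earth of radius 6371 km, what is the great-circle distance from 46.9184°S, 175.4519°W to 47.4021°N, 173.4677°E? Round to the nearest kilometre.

10543 km

Δλ = 173.4677 − -175.4519 = 348.9196°; wrapped into (−180°, 180°]: -11.0804°.
Δφ = 47.4021 − -46.9184 = 94.3205°.
a = sin²(Δφ/2) + cos φ₁ · cos φ₂ · sin²(Δλ/2) = 0.541977.
c = 2·atan2(√a, √(1−a)) = 1.65485 rad → d = 6371·c ≈ 10543.04 km.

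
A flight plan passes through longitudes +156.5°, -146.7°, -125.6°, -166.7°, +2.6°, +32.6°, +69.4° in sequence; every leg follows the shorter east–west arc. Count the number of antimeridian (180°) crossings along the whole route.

Leg 1: +156.5° → -146.7°, shortest Δλ = 56.8° (east) — crosses 180°.
Leg 2: -146.7° → -125.6°, shortest Δλ = 21.1° (east) — does not cross 180°.
Leg 3: -125.6° → -166.7°, shortest Δλ = -41.1° (west) — does not cross 180°.
Leg 4: -166.7° → +2.6°, shortest Δλ = 169.3° (east) — does not cross 180°.
Leg 5: +2.6° → +32.6°, shortest Δλ = 30.0° (east) — does not cross 180°.
Leg 6: +32.6° → +69.4°, shortest Δλ = 36.8° (east) — does not cross 180°.
Total crossings: 1.

1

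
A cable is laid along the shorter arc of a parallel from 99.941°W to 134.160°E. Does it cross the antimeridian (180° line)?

Yes

Naïve |134.160 − -99.941| = 234.101° > 180°, so the shorter arc goes the other way round — across 180°.
Signed shortest Δλ = ((134.160 − -99.941 + 180) mod 360) − 180 = -125.899°.
Going west by 125.899° from -99.941° passes through 180° before reaching +134.160°.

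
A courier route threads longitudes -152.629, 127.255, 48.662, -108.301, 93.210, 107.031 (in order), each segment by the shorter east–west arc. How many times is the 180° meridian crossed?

Leg 1: -152.629° → +127.255°, shortest Δλ = -80.116° (west) — crosses 180°.
Leg 2: +127.255° → +48.662°, shortest Δλ = -78.593° (west) — does not cross 180°.
Leg 3: +48.662° → -108.301°, shortest Δλ = -156.963° (west) — does not cross 180°.
Leg 4: -108.301° → +93.210°, shortest Δλ = -158.489° (west) — crosses 180°.
Leg 5: +93.210° → +107.031°, shortest Δλ = 13.821° (east) — does not cross 180°.
Total crossings: 2.

2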